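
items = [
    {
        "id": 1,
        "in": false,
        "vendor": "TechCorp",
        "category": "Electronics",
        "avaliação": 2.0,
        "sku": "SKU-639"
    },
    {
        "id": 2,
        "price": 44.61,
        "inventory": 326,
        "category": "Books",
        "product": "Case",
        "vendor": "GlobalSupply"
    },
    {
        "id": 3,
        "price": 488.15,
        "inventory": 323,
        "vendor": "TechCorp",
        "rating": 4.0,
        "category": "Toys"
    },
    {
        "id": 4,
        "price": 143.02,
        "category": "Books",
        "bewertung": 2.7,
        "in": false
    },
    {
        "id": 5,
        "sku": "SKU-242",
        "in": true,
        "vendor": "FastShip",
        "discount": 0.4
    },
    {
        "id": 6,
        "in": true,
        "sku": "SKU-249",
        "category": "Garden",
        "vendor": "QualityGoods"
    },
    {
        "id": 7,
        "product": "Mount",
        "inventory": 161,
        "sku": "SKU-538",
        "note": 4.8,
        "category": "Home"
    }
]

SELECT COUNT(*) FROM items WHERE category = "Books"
2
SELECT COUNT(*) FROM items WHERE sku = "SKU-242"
1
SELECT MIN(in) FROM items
False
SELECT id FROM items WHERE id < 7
[1, 2, 3, 4, 5, 6]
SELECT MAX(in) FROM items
True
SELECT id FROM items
[1, 2, 3, 4, 5, 6, 7]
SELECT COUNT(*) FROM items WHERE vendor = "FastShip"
1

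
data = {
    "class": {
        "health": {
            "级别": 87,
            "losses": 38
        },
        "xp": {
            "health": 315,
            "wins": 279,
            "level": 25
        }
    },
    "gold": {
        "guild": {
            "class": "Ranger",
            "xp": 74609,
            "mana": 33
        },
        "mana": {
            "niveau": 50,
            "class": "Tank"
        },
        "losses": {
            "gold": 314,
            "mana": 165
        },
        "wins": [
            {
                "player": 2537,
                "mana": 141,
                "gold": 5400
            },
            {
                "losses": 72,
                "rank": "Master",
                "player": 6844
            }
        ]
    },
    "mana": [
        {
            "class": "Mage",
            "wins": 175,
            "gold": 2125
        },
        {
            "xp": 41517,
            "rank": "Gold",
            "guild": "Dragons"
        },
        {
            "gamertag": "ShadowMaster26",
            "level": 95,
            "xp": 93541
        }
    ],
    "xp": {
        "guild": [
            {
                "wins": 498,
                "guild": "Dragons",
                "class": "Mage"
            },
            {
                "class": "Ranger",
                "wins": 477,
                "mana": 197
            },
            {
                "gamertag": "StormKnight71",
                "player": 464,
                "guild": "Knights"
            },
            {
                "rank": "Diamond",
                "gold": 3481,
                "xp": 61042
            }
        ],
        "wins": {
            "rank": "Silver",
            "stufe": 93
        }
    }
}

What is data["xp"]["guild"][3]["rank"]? "Diamond"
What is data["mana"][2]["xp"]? 93541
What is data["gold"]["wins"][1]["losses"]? 72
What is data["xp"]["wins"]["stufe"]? 93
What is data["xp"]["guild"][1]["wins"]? 477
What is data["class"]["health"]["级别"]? 87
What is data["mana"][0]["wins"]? 175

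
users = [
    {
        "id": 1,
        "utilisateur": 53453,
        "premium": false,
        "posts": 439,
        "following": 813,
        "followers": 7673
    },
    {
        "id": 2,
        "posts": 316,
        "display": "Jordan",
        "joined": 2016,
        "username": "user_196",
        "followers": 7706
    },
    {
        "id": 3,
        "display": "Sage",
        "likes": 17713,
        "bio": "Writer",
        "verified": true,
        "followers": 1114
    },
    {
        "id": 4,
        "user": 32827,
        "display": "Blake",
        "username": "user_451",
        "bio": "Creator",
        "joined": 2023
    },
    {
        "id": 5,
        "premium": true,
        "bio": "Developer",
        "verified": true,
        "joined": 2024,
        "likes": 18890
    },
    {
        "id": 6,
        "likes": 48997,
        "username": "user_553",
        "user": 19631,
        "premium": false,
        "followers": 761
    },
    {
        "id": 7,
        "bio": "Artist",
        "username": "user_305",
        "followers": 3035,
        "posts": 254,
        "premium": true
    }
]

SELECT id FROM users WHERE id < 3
[1, 2]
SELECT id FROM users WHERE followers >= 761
[1, 2, 3, 6, 7]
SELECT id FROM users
[1, 2, 3, 4, 5, 6, 7]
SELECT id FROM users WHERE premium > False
[5, 7]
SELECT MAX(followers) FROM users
7706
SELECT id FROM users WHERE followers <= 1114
[3, 6]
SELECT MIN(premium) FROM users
False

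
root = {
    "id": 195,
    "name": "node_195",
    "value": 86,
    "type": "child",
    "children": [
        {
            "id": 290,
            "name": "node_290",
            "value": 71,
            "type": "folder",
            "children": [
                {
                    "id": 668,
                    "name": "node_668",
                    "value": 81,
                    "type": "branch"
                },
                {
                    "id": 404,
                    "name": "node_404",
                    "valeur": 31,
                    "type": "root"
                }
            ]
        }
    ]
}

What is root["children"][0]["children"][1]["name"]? "node_404"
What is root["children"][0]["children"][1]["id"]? 404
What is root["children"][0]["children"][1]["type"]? "root"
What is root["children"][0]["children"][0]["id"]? 668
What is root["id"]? 195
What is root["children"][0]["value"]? 71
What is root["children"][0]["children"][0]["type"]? "branch"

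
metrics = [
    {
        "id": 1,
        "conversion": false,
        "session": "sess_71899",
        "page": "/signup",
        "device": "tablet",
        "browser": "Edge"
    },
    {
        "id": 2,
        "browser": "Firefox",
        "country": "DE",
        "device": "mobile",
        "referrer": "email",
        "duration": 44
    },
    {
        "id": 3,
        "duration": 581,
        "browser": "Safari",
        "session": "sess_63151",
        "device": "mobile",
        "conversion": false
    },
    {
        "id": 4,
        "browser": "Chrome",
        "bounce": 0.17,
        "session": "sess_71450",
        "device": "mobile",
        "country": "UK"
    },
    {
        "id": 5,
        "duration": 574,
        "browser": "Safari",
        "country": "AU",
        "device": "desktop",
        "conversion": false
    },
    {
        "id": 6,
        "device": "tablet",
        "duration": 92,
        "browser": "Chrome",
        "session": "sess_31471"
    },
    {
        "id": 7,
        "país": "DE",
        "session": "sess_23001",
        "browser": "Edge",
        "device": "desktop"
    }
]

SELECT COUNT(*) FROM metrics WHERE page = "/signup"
1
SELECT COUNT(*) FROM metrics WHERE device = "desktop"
2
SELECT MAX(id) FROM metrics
7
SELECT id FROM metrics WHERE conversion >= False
[1, 3, 5]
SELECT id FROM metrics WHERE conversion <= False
[1, 3, 5]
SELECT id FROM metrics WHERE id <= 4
[1, 2, 3, 4]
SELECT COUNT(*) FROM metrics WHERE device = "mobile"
3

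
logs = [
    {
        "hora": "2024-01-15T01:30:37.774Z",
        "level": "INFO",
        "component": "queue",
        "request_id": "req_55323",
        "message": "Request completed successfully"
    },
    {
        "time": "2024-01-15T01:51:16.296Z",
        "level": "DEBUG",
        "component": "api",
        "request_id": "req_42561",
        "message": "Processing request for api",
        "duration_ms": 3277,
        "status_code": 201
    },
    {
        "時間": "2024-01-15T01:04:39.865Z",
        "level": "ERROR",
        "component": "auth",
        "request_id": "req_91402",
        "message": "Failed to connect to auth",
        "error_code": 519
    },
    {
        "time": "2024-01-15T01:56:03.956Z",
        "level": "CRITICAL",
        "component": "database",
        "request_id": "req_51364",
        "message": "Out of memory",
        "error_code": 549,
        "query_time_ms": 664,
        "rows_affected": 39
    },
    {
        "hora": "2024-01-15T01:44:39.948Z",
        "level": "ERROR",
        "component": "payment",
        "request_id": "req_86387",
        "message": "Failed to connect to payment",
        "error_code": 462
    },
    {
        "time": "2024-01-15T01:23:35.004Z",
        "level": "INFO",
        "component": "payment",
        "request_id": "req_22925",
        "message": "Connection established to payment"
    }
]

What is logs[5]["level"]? "INFO"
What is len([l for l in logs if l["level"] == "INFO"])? 2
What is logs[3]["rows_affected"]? 39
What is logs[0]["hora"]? "2024-01-15T01:30:37.774Z"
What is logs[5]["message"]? "Connection established to payment"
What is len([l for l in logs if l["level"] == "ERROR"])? 2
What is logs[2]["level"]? "ERROR"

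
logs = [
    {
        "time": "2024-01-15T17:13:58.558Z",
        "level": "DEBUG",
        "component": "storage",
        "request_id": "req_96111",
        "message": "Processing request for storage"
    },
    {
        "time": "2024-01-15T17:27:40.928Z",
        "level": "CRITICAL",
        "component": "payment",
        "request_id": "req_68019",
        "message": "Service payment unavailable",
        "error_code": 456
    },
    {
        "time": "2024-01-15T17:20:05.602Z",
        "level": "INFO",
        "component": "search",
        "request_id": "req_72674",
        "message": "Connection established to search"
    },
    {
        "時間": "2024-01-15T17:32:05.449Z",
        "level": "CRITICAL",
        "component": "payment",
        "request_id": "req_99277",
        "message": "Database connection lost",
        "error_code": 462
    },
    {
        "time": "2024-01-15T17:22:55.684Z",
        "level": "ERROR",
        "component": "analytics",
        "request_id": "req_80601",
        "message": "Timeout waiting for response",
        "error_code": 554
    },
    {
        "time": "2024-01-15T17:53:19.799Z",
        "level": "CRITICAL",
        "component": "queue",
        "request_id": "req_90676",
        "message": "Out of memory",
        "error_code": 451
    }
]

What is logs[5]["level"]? "CRITICAL"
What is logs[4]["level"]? "ERROR"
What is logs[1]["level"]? "CRITICAL"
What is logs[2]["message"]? "Connection established to search"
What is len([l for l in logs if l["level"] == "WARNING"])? 0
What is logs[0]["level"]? "DEBUG"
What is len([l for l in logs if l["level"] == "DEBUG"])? 1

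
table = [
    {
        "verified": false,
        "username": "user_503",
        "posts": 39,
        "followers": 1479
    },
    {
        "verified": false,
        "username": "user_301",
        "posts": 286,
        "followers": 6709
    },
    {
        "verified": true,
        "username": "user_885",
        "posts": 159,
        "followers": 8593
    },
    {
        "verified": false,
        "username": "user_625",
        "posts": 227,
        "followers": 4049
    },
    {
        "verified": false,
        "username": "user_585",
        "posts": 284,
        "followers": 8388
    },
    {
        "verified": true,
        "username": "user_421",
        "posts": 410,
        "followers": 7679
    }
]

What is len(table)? 6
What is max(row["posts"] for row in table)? 410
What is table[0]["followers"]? 1479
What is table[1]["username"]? "user_301"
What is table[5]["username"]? "user_421"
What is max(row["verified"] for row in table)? True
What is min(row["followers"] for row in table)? 1479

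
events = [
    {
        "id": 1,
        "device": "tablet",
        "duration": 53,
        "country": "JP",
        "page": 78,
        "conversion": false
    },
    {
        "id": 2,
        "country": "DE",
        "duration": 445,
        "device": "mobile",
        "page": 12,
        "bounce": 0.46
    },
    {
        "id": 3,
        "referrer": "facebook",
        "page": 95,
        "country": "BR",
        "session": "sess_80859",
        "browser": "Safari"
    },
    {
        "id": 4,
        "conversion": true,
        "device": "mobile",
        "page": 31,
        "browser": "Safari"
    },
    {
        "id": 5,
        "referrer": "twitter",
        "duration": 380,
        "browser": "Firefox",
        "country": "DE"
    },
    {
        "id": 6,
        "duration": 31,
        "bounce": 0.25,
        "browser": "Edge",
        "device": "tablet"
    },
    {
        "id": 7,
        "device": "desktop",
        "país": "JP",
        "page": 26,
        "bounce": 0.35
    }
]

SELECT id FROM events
[1, 2, 3, 4, 5, 6, 7]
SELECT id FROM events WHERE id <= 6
[1, 2, 3, 4, 5, 6]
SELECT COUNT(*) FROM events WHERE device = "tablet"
2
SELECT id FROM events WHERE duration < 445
[1, 5, 6]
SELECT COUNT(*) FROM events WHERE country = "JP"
1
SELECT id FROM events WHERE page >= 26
[1, 3, 4, 7]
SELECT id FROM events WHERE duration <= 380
[1, 5, 6]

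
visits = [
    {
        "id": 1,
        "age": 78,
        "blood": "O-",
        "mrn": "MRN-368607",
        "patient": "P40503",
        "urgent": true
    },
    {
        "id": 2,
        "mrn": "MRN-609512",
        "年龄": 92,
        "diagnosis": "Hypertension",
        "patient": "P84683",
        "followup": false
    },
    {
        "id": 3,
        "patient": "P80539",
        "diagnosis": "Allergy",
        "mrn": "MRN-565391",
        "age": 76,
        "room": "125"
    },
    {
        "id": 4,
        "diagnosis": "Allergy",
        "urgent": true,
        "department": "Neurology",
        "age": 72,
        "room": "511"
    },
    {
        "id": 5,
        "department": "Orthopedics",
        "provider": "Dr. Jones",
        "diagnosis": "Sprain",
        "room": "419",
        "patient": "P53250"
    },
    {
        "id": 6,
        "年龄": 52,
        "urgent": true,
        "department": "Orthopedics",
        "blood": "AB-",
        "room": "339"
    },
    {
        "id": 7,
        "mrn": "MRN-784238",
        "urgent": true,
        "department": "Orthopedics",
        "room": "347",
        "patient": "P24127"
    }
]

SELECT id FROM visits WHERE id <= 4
[1, 2, 3, 4]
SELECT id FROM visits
[1, 2, 3, 4, 5, 6, 7]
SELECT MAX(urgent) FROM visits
True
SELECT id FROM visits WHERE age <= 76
[3, 4]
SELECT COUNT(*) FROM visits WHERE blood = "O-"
1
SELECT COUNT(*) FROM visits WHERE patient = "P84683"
1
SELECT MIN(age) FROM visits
72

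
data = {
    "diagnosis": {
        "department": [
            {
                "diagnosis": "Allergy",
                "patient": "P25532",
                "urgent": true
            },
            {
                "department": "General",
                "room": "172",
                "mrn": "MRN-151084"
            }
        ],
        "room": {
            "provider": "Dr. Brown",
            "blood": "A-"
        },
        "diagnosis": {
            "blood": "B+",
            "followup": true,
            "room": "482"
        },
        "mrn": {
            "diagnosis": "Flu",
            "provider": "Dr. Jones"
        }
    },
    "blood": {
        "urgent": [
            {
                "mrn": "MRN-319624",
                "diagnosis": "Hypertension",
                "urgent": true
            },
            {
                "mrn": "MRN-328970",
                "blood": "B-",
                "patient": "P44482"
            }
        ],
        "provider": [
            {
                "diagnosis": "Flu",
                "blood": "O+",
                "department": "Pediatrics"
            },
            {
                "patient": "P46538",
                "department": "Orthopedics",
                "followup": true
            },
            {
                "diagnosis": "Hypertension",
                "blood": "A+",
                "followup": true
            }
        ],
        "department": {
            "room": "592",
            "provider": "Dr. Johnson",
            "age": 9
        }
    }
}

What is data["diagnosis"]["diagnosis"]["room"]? "482"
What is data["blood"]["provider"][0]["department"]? "Pediatrics"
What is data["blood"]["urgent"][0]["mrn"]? "MRN-319624"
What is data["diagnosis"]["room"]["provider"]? "Dr. Brown"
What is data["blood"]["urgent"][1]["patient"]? "P44482"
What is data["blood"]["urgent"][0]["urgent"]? True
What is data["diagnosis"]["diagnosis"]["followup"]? True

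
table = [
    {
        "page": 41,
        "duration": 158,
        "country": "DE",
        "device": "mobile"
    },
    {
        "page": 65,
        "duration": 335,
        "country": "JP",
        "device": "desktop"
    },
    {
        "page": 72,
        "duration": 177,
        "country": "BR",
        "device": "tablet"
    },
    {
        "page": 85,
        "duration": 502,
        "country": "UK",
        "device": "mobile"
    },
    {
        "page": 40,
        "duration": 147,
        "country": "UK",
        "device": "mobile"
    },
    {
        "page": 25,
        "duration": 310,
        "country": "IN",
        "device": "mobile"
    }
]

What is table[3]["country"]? "UK"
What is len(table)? 6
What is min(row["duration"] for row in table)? 147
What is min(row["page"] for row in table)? 25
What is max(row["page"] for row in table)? 85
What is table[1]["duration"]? 335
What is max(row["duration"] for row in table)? 502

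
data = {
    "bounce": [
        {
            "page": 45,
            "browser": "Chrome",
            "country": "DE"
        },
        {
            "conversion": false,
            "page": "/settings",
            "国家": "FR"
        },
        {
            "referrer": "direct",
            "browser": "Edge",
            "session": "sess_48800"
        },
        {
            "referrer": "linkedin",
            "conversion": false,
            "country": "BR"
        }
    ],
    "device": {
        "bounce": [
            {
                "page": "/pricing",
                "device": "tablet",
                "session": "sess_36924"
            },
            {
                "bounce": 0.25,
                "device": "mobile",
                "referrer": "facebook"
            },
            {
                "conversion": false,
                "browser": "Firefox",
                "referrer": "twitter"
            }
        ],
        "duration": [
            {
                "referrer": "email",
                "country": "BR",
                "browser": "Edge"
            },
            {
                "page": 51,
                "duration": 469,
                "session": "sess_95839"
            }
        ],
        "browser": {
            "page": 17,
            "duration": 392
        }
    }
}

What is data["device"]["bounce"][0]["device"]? "tablet"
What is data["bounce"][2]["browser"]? "Edge"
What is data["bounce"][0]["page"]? 45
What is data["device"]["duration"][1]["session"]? "sess_95839"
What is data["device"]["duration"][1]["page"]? 51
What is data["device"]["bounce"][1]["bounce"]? 0.25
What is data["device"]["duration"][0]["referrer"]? "email"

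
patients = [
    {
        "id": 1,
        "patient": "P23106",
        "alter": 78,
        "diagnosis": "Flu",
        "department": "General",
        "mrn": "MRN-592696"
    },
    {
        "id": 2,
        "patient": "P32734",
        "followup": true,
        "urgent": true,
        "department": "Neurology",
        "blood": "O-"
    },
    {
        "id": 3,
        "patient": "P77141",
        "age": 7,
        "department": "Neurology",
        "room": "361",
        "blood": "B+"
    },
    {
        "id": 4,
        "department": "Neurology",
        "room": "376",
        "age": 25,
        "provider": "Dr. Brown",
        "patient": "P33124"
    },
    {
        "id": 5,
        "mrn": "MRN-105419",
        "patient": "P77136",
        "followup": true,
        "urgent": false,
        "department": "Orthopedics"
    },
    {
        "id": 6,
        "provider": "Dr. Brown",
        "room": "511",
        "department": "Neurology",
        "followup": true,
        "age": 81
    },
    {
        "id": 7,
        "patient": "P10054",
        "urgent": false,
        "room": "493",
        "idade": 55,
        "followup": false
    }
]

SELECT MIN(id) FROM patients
1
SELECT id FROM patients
[1, 2, 3, 4, 5, 6, 7]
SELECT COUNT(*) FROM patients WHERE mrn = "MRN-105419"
1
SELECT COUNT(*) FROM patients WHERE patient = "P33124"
1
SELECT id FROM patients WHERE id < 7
[1, 2, 3, 4, 5, 6]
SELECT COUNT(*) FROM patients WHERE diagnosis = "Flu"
1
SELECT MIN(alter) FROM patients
78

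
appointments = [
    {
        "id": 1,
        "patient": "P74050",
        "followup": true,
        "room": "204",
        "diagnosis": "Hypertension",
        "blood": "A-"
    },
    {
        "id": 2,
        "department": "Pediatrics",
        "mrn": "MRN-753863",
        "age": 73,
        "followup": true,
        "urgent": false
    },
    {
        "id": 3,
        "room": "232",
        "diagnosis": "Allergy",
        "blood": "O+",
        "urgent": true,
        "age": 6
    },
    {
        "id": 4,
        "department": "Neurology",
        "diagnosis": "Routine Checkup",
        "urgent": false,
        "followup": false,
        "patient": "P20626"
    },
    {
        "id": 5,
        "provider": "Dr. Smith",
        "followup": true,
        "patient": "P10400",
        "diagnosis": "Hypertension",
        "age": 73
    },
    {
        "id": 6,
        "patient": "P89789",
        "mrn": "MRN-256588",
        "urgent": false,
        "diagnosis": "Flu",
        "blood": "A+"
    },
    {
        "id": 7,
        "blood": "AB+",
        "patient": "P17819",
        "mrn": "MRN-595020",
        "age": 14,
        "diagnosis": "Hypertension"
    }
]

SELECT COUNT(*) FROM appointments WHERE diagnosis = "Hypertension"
3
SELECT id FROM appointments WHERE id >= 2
[2, 3, 4, 5, 6, 7]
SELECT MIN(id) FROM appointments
1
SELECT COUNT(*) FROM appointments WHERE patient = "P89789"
1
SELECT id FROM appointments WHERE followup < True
[4]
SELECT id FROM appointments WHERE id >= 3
[3, 4, 5, 6, 7]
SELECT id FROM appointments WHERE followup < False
[]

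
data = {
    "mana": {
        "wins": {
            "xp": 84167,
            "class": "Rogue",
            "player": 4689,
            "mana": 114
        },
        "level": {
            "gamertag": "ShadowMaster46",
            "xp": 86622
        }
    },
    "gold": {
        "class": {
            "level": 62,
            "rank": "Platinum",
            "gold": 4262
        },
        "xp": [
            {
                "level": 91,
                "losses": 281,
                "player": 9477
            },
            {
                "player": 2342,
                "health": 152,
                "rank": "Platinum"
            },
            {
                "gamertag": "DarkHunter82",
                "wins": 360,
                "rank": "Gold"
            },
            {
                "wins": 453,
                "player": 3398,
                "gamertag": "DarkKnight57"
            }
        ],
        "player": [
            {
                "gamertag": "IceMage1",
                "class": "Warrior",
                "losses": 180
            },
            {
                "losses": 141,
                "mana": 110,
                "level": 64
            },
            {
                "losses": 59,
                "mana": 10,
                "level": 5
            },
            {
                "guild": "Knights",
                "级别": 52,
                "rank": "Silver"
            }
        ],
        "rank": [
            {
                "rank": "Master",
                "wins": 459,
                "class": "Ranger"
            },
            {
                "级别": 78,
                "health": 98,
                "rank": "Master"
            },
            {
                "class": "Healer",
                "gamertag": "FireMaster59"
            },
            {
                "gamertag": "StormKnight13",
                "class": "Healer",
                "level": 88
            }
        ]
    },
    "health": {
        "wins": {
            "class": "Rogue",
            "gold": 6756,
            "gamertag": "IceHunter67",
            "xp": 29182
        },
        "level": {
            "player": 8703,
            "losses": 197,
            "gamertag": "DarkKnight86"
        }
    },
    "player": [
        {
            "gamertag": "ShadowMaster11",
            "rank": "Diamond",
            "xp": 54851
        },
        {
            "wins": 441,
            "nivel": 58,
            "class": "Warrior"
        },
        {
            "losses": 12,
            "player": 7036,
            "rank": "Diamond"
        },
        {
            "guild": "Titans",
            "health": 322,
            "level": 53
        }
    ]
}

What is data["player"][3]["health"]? 322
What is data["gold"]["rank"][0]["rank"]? "Master"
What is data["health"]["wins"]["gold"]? 6756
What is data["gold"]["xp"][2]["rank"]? "Gold"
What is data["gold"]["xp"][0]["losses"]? 281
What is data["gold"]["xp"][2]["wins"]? 360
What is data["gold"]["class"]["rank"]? "Platinum"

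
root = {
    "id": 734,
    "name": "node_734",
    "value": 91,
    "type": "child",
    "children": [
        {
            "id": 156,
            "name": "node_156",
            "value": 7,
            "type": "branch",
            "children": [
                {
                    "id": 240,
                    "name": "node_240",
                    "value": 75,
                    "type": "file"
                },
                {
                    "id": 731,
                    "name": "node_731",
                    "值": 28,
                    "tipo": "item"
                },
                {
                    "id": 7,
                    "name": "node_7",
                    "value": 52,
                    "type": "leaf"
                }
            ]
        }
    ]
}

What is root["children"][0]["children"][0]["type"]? "file"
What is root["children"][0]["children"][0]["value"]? 75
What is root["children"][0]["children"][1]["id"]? 731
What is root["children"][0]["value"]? 7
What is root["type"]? "child"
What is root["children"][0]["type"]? "branch"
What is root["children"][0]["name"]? "node_156"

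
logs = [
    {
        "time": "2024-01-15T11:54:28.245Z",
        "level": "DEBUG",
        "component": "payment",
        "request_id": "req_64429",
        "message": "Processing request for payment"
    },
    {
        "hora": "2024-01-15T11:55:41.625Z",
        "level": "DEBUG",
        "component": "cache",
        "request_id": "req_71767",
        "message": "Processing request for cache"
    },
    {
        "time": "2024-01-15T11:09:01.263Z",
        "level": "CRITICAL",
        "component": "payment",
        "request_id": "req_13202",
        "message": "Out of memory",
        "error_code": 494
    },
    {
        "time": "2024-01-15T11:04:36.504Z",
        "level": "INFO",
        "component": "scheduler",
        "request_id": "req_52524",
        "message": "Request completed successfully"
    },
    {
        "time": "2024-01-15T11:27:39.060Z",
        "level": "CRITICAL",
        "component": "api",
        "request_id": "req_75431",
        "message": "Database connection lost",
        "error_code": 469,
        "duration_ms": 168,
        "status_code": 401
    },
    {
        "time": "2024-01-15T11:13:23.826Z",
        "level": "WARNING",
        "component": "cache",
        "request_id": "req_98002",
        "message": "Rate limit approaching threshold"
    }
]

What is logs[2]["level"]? "CRITICAL"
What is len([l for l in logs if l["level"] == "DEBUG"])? 2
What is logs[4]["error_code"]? 469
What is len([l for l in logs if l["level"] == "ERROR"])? 0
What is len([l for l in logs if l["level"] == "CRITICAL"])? 2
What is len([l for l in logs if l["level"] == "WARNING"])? 1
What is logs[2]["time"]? "2024-01-15T11:09:01.263Z"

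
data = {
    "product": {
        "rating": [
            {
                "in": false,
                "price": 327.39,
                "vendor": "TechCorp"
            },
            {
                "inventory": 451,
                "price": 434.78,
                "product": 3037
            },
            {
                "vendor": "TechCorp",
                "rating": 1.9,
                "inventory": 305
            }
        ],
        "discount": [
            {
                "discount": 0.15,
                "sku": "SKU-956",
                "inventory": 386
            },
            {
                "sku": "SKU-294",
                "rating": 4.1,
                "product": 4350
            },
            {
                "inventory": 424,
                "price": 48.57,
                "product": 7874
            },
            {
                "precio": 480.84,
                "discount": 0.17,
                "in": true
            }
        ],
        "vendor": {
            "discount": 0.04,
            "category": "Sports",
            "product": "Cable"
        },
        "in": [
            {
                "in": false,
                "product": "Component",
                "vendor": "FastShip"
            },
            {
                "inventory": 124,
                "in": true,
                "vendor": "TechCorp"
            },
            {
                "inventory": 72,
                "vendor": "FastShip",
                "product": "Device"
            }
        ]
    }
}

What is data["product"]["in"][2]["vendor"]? "FastShip"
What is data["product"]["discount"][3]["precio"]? 480.84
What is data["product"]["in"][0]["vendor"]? "FastShip"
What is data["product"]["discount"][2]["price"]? 48.57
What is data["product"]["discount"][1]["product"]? 4350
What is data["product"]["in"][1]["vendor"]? "TechCorp"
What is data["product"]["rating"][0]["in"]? False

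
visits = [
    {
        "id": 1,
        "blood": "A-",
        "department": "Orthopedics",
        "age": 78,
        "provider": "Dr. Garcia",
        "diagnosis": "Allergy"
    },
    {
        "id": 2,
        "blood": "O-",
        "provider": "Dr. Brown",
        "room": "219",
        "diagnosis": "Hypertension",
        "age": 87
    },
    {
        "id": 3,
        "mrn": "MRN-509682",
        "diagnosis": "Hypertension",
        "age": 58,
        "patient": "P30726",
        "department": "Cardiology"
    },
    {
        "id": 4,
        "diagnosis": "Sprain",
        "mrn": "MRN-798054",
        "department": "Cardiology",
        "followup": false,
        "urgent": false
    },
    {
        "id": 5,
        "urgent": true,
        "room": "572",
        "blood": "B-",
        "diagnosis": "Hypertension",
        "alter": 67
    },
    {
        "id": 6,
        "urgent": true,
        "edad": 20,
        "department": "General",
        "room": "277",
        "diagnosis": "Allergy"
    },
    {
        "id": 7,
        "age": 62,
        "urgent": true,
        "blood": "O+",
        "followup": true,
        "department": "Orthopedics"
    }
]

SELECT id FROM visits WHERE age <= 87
[1, 2, 3, 7]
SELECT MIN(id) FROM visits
1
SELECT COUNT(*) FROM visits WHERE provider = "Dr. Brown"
1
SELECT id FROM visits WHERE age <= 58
[3]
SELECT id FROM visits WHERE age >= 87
[2]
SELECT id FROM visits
[1, 2, 3, 4, 5, 6, 7]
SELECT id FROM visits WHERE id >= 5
[5, 6, 7]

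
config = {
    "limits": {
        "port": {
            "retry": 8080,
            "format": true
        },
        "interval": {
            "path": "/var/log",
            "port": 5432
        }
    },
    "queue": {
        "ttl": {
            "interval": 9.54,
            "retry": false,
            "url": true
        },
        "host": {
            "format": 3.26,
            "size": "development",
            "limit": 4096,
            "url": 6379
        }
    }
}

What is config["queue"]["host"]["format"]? 3.26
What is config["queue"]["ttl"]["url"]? True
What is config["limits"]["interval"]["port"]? 5432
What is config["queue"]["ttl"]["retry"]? False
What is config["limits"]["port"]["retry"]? 8080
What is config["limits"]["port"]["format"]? True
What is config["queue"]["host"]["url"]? 6379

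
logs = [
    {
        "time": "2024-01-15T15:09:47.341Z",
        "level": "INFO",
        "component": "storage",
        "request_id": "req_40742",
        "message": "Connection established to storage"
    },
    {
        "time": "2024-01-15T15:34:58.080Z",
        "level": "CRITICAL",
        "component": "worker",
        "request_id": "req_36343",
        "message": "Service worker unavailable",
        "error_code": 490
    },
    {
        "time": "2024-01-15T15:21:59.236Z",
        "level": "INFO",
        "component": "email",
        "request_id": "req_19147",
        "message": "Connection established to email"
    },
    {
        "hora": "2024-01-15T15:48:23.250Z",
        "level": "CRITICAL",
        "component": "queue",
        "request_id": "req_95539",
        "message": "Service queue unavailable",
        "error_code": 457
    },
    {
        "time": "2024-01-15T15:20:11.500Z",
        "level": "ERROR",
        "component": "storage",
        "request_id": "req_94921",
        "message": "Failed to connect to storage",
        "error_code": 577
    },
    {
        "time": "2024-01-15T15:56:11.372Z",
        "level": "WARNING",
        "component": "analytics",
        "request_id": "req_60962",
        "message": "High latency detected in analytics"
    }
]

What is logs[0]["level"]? "INFO"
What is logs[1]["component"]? "worker"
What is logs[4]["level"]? "ERROR"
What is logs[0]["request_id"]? "req_40742"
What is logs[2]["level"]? "INFO"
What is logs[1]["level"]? "CRITICAL"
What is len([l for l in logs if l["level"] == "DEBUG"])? 0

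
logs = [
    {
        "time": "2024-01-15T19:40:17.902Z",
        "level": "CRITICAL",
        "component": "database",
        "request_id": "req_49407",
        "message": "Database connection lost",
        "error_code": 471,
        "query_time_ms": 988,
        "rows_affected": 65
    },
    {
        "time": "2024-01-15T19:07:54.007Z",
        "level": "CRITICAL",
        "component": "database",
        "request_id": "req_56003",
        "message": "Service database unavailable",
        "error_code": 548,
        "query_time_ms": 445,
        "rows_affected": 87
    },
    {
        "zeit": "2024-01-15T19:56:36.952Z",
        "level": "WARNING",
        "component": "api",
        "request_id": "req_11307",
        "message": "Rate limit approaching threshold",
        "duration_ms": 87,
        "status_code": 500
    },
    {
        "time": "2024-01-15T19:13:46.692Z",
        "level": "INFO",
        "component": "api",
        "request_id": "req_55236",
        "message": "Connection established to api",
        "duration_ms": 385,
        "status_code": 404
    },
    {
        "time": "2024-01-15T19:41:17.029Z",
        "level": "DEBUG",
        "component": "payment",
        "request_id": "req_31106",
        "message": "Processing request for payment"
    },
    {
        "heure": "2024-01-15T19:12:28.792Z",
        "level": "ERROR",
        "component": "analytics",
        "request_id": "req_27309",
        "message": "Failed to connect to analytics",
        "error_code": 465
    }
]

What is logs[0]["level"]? "CRITICAL"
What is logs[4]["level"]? "DEBUG"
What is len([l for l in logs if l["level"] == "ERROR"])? 1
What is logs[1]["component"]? "database"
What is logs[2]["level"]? "WARNING"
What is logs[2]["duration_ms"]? 87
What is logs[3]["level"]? "INFO"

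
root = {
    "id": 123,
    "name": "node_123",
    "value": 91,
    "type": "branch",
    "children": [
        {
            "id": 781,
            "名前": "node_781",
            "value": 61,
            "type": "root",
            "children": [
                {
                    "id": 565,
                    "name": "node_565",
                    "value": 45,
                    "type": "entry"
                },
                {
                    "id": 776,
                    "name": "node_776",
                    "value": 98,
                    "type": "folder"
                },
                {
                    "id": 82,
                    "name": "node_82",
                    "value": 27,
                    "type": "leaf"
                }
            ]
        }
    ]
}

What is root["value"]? 91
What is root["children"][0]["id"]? 781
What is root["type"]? "branch"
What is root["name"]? "node_123"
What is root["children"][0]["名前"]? "node_781"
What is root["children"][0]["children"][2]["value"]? 27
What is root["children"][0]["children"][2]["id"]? 82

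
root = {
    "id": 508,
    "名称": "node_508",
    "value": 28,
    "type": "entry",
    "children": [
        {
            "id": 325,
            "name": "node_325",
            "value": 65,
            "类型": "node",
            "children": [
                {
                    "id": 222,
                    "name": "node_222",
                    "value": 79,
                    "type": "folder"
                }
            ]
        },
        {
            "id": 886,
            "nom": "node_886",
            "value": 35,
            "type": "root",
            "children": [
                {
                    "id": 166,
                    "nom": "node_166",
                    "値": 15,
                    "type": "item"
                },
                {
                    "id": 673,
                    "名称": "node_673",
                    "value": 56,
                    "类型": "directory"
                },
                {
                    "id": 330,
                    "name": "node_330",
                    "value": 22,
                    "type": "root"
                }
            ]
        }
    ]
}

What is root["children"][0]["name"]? "node_325"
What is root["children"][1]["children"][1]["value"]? 56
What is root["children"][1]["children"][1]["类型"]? "directory"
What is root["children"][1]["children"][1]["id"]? 673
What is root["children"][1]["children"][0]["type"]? "item"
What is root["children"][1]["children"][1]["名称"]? "node_673"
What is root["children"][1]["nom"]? "node_886"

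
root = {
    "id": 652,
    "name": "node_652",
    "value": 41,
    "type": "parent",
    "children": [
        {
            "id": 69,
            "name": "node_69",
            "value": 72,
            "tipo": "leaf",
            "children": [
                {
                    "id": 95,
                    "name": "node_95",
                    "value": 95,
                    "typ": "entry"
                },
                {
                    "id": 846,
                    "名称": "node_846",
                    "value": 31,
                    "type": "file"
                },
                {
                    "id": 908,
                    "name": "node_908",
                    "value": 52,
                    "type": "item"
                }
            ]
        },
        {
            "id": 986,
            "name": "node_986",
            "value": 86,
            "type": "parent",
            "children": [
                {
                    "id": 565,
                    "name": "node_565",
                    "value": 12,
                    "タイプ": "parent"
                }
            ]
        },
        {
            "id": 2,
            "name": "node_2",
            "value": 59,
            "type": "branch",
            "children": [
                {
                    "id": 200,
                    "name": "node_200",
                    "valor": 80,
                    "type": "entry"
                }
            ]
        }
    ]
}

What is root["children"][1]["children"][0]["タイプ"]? "parent"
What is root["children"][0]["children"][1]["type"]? "file"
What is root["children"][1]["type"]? "parent"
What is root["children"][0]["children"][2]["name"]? "node_908"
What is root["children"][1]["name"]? "node_986"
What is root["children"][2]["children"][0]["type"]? "entry"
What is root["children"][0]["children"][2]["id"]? 908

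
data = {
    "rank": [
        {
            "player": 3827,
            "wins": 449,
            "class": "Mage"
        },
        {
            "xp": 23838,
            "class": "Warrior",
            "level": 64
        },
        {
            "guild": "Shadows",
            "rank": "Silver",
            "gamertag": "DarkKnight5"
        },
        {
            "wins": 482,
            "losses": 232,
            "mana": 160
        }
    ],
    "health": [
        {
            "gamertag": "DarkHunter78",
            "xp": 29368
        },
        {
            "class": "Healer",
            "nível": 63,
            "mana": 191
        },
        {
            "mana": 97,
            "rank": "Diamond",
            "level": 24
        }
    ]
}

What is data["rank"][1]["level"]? 64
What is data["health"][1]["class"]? "Healer"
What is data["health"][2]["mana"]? 97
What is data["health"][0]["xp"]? 29368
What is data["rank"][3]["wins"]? 482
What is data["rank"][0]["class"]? "Mage"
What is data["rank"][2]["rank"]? "Silver"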